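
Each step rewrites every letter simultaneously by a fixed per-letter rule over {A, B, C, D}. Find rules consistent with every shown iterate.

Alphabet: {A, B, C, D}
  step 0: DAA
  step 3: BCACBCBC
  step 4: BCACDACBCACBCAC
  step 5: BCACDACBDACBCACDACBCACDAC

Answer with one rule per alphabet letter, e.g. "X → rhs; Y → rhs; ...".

  step 4 ⇒ step 5: BCACDACBCACBCAC ⇒ BC·AC·D·AC·B·D·AC·BC·AC·D·AC·BC·AC·D·AC
    A ↦ D
    B ↦ BC
    C ↦ AC
    D ↦ B

A->D, B->BC, C->AC, D->B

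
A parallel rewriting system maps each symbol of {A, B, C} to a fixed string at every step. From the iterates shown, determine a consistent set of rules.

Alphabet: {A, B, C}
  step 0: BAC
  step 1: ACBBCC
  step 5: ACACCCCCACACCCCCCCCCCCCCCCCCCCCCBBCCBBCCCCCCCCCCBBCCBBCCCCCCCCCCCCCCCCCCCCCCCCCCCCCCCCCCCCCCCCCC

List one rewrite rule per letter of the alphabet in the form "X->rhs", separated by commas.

A->BB, B->AC, C->CC

  step 0 ⇒ step 1: BAC ⇒ AC·BB·CC
    A ↦ BB
    B ↦ AC
    C ↦ CC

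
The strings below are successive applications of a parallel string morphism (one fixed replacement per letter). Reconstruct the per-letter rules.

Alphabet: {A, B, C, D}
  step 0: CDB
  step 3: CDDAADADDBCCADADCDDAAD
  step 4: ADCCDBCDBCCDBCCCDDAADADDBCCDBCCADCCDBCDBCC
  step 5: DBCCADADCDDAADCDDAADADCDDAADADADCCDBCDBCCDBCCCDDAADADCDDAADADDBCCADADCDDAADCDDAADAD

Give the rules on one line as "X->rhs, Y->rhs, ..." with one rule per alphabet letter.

A->DBC, B->DDA, C->AD, D->C

  step 4 ⇒ step 5: ADCCDBCDBCCDBCCCDDAADADDBCCDBCCADCCDBCDBCC ⇒ DBC·C·AD·AD·C·DDA·AD·C·DDA·AD·AD·C·DDA·AD·AD·AD·C·C·DBC·DBC·C·DBC·C·C·DDA·AD·AD·C·DDA·AD·AD·DBC·C·AD·AD·C·DDA·AD·C·DDA·AD·AD
    A ↦ DBC
    B ↦ DDA
    C ↦ AD
    D ↦ C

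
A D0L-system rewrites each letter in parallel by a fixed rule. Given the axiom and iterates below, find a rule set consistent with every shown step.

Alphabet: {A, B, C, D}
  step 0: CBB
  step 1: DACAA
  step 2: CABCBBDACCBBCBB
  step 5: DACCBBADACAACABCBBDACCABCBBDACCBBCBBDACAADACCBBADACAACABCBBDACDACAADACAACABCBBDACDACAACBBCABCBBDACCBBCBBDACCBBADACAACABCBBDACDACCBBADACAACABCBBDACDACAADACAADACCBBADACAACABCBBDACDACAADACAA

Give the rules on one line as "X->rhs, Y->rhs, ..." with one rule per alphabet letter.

  step 1 ⇒ step 2: DACAA ⇒ CAB·CBB·DAC·CBB·CBB
    A ↦ CBB
    C ↦ DAC
    D ↦ CAB
  step 0 ⇒ step 1: CBB ⇒ DAC·A·A
    B ↦ A

A->CBB, B->A, C->DAC, D->CAB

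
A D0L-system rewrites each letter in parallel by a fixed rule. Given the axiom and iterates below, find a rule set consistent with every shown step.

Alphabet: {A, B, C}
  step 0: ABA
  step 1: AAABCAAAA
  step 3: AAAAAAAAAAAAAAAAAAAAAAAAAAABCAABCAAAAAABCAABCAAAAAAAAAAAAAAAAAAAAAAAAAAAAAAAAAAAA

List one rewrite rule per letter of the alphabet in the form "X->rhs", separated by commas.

  step 0 ⇒ step 1: ABA ⇒ AAA·BCA·AAA
    A ↦ AAA
    B ↦ BCA
    C ↦ ABC  (constrained at step 1)

A->AAA, B->BCA, C->ABC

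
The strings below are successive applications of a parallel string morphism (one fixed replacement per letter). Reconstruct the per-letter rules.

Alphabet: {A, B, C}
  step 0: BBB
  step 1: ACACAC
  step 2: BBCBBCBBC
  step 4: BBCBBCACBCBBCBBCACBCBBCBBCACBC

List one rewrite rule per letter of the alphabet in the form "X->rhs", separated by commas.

A->B, B->AC, C->BC

  step 1 ⇒ step 2: ACACAC ⇒ B·BC·B·BC·B·BC
    A ↦ B
    C ↦ BC
  step 0 ⇒ step 1: BBB ⇒ AC·AC·AC
    B ↦ AC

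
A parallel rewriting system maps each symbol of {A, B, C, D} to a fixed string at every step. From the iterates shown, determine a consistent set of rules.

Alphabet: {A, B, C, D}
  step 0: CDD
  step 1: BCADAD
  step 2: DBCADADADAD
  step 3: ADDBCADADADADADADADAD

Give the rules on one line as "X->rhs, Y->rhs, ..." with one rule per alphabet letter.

A->AD, B->D, C->BC, D->AD

  step 2 ⇒ step 3: DBCADADADAD ⇒ AD·D·BC·AD·AD·AD·AD·AD·AD·AD·AD
    A ↦ AD
    B ↦ D
    C ↦ BC
    D ↦ AD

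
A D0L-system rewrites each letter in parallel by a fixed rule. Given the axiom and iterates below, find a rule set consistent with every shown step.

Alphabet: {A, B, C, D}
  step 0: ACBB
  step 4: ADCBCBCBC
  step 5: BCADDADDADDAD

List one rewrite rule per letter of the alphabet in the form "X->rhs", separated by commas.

  step 4 ⇒ step 5: ADCBCBCBC ⇒ B·C·AD·D·AD·D·AD·D·AD
    A ↦ B
    B ↦ D
    C ↦ AD
    D ↦ C

A->B, B->D, C->AD, D->C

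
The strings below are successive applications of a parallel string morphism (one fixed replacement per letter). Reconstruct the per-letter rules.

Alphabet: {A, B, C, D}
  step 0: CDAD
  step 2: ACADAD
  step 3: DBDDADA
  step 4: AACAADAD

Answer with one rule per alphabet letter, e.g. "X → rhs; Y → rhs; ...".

  step 3 ⇒ step 4: DBDDADA ⇒ A·AC·A·A·D·A·D
    A ↦ D
    B ↦ AC
    D ↦ A
  step 2 ⇒ step 3: ACADAD ⇒ D·BD·D·A·D·A
    C ↦ BD

A->D, B->AC, C->BD, D->A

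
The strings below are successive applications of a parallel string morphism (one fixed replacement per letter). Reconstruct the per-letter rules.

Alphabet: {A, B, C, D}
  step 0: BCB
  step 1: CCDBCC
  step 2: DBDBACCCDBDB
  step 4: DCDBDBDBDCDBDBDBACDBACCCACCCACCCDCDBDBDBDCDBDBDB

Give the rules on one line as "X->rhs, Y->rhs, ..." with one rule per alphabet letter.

  step 1 ⇒ step 2: CCDBCC ⇒ DB·DB·AC·CC·DB·DB
    B ↦ CC
    C ↦ DB
    D ↦ AC
    A ↦ DC  (constrained at step 2)

A->DC, B->CC, C->DB, D->AC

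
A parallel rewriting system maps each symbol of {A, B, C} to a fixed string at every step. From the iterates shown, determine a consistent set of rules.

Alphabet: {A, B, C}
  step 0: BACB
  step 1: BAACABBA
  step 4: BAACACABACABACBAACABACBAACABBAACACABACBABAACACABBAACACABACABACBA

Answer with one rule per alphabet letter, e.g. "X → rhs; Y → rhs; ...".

A->AC, B->BA, C->AB

  step 0 ⇒ step 1: BACB ⇒ BA·AC·AB·BA
    A ↦ AC
    B ↦ BA
    C ↦ AB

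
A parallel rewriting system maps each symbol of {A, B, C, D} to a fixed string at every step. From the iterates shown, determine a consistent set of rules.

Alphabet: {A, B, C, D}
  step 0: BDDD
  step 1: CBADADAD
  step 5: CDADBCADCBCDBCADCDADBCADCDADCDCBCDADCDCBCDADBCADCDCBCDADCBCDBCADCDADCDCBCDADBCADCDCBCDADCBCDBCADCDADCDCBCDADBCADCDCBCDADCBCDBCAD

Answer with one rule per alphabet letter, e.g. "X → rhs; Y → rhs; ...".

A->BC, B->CB, C->CD, D->AD

  step 0 ⇒ step 1: BDDD ⇒ CB·AD·AD·AD
    B ↦ CB
    D ↦ AD
    A ↦ BC  (constrained at step 1)
    C ↦ CD  (constrained at step 1)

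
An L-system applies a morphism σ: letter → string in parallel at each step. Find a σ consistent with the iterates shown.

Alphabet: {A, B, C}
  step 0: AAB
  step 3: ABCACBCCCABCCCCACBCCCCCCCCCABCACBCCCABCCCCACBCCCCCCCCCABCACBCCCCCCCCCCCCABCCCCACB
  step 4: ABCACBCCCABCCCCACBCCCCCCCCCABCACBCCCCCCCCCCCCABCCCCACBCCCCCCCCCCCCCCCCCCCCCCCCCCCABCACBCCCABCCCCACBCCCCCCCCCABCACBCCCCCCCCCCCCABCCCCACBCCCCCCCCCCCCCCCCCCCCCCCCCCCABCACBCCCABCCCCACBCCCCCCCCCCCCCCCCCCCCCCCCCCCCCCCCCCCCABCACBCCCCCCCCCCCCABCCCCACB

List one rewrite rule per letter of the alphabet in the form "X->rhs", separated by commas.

  step 3 ⇒ step 4: ABCACBCCCABCCCCACBCCCCCCCCCABCACBCCCABCCCCACBCCCCCCCCCABCACBCCCCCCCCCCCCABCCCCACB ⇒ ABC·ACB·CCC·ABC·CCC·ACB·CCC·CCC·CCC·ABC·ACB·CCC·CCC·CCC·CCC·ABC·CCC·ACB·CCC·CCC·CCC·CCC·CCC·CCC·CCC·CCC·CCC·ABC·ACB·CCC·ABC·CCC·ACB·CCC·CCC·CCC·ABC·ACB·CCC·CCC·CCC·CCC·ABC·CCC·ACB·CCC·CCC·CCC·CCC·CCC·CCC·CCC·CCC·CCC·ABC·ACB·CCC·ABC·CCC·ACB·CCC·CCC·CCC·CCC·CCC·CCC·CCC·CCC·CCC·CCC·CCC·CCC·ABC·ACB·CCC·CCC·CCC·CCC·ABC·CCC·ACB
    A ↦ ABC
    B ↦ ACB
    C ↦ CCC

A->ABC, B->ACB, C->CCC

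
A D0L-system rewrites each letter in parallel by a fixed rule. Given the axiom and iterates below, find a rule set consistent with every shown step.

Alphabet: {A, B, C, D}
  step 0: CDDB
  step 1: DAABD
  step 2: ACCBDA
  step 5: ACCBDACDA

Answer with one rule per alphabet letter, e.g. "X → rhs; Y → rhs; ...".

A->C, B->BD, C->D, D->A

  step 1 ⇒ step 2: DAABD ⇒ A·C·C·BD·A
    A ↦ C
    B ↦ BD
    D ↦ A
  step 0 ⇒ step 1: CDDB ⇒ D·A·A·BD
    C ↦ D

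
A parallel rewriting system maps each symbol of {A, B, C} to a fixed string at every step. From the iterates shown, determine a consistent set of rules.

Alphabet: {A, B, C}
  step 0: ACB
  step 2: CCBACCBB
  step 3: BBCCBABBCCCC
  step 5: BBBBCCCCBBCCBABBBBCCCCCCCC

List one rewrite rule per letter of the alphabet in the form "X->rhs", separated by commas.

A->BA, B->CC, C->B

  step 2 ⇒ step 3: CCBACCBB ⇒ B·B·CC·BA·B·B·CC·CC
    A ↦ BA
    B ↦ CC
    C ↦ B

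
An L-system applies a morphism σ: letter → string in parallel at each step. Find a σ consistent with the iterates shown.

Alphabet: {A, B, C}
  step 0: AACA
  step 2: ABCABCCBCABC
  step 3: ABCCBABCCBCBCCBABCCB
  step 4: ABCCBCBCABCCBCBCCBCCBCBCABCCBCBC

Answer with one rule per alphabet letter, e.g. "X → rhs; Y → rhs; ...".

A->AB, B->C, C->CB

  step 3 ⇒ step 4: ABCCBABCCBCBCCBABCCB ⇒ AB·C·CB·CB·C·AB·C·CB·CB·C·CB·C·CB·CB·C·AB·C·CB·CB·C
    A ↦ AB
    B ↦ C
    C ↦ CB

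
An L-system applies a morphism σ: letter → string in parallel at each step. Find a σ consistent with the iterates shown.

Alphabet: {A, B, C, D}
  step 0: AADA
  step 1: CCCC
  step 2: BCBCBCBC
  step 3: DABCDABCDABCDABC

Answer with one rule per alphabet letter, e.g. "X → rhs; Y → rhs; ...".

A->C, B->DA, C->BC, D->C

  step 2 ⇒ step 3: BCBCBCBC ⇒ DA·BC·DA·BC·DA·BC·DA·BC
    B ↦ DA
    C ↦ BC
  step 0 ⇒ step 1: AADA ⇒ C·C·C·C
    A ↦ C
  step 0 ⇒ step 1: AADA ⇒ C·C·C·C
    D ↦ C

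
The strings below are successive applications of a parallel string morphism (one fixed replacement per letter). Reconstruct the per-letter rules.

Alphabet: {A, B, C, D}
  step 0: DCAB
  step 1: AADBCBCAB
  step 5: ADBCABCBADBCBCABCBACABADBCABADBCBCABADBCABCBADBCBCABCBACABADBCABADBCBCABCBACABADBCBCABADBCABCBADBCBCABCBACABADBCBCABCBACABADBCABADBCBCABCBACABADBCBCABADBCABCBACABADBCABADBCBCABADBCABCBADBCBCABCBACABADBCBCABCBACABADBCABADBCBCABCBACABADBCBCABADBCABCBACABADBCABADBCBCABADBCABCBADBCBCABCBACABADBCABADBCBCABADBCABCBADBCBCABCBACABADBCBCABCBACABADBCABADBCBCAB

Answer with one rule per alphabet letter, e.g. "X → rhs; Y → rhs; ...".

A->CB, B->CAB, C->ADB, D->A

  step 0 ⇒ step 1: DCAB ⇒ A·ADB·CB·CAB
    A ↦ CB
    B ↦ CAB
    C ↦ ADB
    D ↦ A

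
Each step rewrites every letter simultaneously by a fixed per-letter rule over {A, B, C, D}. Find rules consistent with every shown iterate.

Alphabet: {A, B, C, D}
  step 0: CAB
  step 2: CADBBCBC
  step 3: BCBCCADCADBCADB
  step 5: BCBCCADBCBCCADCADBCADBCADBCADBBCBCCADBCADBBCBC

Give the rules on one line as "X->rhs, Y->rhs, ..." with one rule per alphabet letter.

  step 2 ⇒ step 3: CADBBCBC ⇒ B·C·BC·CAD·CAD·B·CAD·B
    A ↦ C
    B ↦ CAD
    C ↦ B
    D ↦ BC

A->C, B->CAD, C->B, D->BC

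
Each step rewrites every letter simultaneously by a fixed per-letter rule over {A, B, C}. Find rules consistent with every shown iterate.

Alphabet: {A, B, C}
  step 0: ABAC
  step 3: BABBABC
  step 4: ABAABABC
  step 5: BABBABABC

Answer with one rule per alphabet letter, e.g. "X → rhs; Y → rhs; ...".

A->B, B->A, C->BC

  step 4 ⇒ step 5: ABAABABC ⇒ B·A·B·B·A·B·A·BC
    A ↦ B
    B ↦ A
    C ↦ BC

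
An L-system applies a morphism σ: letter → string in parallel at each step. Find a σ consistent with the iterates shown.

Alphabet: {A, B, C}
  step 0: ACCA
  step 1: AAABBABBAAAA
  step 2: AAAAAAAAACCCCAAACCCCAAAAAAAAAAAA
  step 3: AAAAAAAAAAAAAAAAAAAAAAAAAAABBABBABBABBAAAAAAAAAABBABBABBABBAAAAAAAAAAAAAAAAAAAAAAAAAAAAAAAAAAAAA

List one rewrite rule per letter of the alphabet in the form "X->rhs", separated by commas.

A->AAA, B->CC, C->BBA

  step 2 ⇒ step 3: AAAAAAAAACCCCAAACCCCAAAAAAAAAAAA ⇒ AAA·AAA·AAA·AAA·AAA·AAA·AAA·AAA·AAA·BBA·BBA·BBA·BBA·AAA·AAA·AAA·BBA·BBA·BBA·BBA·AAA·AAA·AAA·AAA·AAA·AAA·AAA·AAA·AAA·AAA·AAA·AAA
    A ↦ AAA
    C ↦ BBA
  step 1 ⇒ step 2: AAABBABBAAAA ⇒ AAA·AAA·AAA·CC·CC·AAA·CC·CC·AAA·AAA·AAA·AAA
    B ↦ CC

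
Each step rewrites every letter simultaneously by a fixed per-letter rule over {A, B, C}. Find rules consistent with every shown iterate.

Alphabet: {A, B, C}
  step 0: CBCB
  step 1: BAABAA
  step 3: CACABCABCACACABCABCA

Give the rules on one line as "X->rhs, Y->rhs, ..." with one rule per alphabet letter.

  step 0 ⇒ step 1: CBCB ⇒ B·AA·B·AA
    B ↦ AA
    C ↦ B
    A ↦ CA  (constrained at step 1)

A->CA, B->AA, C->B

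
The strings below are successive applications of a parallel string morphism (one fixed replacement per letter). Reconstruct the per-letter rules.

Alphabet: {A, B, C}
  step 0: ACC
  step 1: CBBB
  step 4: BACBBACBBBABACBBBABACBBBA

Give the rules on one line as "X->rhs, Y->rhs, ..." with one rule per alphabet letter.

A->CB, B->BA, C->B

  step 0 ⇒ step 1: ACC ⇒ CB·B·B
    A ↦ CB
    C ↦ B
    B ↦ BA  (constrained at step 1)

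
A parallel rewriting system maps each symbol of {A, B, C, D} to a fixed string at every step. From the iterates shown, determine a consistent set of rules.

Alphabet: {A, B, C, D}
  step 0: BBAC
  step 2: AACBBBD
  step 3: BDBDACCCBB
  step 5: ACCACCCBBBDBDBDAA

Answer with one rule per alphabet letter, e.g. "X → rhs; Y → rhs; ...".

A->BD, B->C, C->A, D->BB

  step 2 ⇒ step 3: AACBBBD ⇒ BD·BD·A·C·C·C·BB
    A ↦ BD
    B ↦ C
    C ↦ A
    D ↦ BB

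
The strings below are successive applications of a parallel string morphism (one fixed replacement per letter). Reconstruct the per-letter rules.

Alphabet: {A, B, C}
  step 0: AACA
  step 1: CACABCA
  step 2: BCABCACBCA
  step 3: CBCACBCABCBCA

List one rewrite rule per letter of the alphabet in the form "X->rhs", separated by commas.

  step 2 ⇒ step 3: BCABCACBCA ⇒ C·B·CA·C·B·CA·B·C·B·CA
    A ↦ CA
    B ↦ C
    C ↦ B

A->CA, B->C, C->B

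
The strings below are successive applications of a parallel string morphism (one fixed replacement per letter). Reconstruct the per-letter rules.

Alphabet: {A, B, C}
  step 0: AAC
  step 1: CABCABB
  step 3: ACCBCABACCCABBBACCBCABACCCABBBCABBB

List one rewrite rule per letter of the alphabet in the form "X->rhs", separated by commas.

A->CAB, B->ACC, C->B

  step 0 ⇒ step 1: AAC ⇒ CAB·CAB·B
    A ↦ CAB
    C ↦ B
    B ↦ ACC  (constrained at step 1)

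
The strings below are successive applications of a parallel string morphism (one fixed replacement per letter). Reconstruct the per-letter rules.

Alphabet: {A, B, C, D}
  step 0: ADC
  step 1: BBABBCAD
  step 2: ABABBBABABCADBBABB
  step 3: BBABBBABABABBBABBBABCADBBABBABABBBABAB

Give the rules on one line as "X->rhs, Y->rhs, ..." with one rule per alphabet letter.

  step 2 ⇒ step 3: ABABBBABABCADBBABB ⇒ BB·AB·BB·AB·AB·AB·BB·AB·BB·AB·CAD·BB·ABB·AB·AB·BB·AB·AB
    A ↦ BB
    B ↦ AB
    C ↦ CAD
    D ↦ ABB

A->BB, B->AB, C->CAD, D->ABB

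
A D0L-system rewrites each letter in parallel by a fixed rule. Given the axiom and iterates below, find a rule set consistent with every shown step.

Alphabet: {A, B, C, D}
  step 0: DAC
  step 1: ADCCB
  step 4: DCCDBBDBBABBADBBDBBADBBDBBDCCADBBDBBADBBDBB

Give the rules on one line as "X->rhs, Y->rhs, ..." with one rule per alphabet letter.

  step 0 ⇒ step 1: DAC ⇒ A·DCC·B
    A ↦ DCC
    C ↦ B
    D ↦ A
    B ↦ DBB  (constrained at step 1)

A->DCC, B->DBB, C->B, D->A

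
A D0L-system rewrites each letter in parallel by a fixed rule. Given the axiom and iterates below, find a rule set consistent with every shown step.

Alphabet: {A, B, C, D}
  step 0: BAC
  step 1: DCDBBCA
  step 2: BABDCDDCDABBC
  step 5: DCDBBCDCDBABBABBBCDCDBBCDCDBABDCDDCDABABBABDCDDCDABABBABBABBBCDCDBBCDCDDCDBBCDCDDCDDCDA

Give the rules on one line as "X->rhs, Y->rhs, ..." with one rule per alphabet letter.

  step 1 ⇒ step 2: DCDBBCA ⇒ B·A·B·DCD·DCD·A·BBC
    A ↦ BBC
    B ↦ DCD
    C ↦ A
    D ↦ B

A->BBC, B->DCD, C->A, D->B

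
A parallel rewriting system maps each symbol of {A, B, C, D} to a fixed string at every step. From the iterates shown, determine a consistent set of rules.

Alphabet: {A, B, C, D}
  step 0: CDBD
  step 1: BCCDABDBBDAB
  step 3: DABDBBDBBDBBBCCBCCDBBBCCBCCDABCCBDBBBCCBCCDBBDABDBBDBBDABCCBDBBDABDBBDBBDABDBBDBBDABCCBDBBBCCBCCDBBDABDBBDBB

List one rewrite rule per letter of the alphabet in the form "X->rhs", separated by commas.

A->CCB, B->DBB, C->BCC, D->DAB

  step 0 ⇒ step 1: CDBD ⇒ BCC·DAB·DBB·DAB
    B ↦ DBB
    C ↦ BCC
    D ↦ DAB
    A ↦ CCB  (constrained at step 1)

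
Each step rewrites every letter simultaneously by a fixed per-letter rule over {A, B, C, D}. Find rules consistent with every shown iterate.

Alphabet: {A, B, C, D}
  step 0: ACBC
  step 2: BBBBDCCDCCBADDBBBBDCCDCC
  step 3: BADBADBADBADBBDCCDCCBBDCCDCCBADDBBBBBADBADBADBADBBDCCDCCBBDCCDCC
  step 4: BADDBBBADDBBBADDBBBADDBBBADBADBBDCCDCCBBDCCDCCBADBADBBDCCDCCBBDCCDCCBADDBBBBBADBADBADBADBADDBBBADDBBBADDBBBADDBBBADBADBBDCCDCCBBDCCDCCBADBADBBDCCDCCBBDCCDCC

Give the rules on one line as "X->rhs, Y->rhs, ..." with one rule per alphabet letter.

  step 3 ⇒ step 4: BADBADBADBADBBDCCDCCBBDCCDCCBADDBBBBBADBADBADBADBBDCCDCCBBDCCDCC ⇒ BAD·D·BB·BAD·D·BB·BAD·D·BB·BAD·D·BB·BAD·BAD·BB·DCC·DCC·BB·DCC·DCC·BAD·BAD·BB·DCC·DCC·BB·DCC·DCC·BAD·D·BB·BB·BAD·BAD·BAD·BAD·BAD·D·BB·BAD·D·BB·BAD·D·BB·BAD·D·BB·BAD·BAD·BB·DCC·DCC·BB·DCC·DCC·BAD·BAD·BB·DCC·DCC·BB·DCC·DCC
    A ↦ D
    B ↦ BAD
    C ↦ DCC
    D ↦ BB

A->D, B->BAD, C->DCC, D->BB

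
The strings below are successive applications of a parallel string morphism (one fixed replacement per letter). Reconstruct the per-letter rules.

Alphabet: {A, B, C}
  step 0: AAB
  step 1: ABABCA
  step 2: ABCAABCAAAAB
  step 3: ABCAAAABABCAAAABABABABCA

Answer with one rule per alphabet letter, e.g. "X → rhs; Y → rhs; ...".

A->AB, B->CA, C->AA

  step 2 ⇒ step 3: ABCAABCAAAAB ⇒ AB·CA·AA·AB·AB·CA·AA·AB·AB·AB·AB·CA
    A ↦ AB
    B ↦ CA
    C ↦ AA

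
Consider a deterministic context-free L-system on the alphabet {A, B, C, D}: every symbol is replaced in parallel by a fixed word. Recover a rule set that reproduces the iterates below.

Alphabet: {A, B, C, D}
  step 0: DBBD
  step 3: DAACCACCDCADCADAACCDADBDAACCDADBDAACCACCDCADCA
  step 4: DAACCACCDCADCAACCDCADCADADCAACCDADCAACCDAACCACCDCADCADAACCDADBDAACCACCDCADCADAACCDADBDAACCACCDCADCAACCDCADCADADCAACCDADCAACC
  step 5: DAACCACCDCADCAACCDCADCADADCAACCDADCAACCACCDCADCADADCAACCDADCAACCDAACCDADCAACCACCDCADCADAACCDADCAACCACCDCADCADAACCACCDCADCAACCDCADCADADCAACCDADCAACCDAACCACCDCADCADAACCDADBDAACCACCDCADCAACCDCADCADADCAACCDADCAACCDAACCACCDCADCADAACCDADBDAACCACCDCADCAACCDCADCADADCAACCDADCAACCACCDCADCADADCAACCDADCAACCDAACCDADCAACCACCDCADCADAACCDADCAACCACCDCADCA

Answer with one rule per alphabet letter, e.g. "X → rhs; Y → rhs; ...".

  step 4 ⇒ step 5: DAACCACCDCADCAACCDCADCADADCAACCDADCAACCDAACCACCDCADCADAACCDADBDAACCACCDCADCADAACCDADBDAACCACCDCADCAACCDCADCADADCAACCDADCAACC ⇒ DA·ACC·ACC·DCA·DCA·ACC·DCA·DCA·DA·DCA·ACC·DA·DCA·ACC·ACC·DCA·DCA·DA·DCA·ACC·DA·DCA·ACC·DA·ACC·DA·DCA·ACC·ACC·DCA·DCA·DA·ACC·DA·DCA·ACC·ACC·DCA·DCA·DA·ACC·ACC·DCA·DCA·ACC·DCA·DCA·DA·DCA·ACC·DA·DCA·ACC·DA·ACC·ACC·DCA·DCA·DA·ACC·DA·DB·DA·ACC·ACC·DCA·DCA·ACC·DCA·DCA·DA·DCA·ACC·DA·DCA·ACC·DA·ACC·ACC·DCA·DCA·DA·ACC·DA·DB·DA·ACC·ACC·DCA·DCA·ACC·DCA·DCA·DA·DCA·ACC·DA·DCA·ACC·ACC·DCA·DCA·DA·DCA·ACC·DA·DCA·ACC·DA·ACC·DA·DCA·ACC·ACC·DCA·DCA·DA·ACC·DA·DCA·ACC·ACC·DCA·DCA
    A ↦ ACC
    B ↦ DB
    C ↦ DCA
    D ↦ DA

A->ACC, B->DB, C->DCA, D->DA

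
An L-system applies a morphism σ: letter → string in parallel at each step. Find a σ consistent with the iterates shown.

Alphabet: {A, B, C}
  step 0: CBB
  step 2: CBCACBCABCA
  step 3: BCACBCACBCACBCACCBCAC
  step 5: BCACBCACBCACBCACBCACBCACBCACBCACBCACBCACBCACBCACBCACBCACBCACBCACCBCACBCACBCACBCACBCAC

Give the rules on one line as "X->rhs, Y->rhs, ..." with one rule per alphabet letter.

A->C, B->C, C->BCA

  step 2 ⇒ step 3: CBCACBCABCA ⇒ BCA·C·BCA·C·BCA·C·BCA·C·C·BCA·C
    A ↦ C
    B ↦ C
    C ↦ BCA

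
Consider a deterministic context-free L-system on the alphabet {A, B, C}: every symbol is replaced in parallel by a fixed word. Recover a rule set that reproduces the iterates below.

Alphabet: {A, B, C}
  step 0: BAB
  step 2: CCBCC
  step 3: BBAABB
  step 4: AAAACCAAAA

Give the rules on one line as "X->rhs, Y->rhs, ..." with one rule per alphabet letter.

  step 3 ⇒ step 4: BBAABB ⇒ AA·AA·C·C·AA·AA
    A ↦ C
    B ↦ AA
  step 2 ⇒ step 3: CCBCC ⇒ B·B·AA·B·B
    C ↦ B

A->C, B->AA, C->B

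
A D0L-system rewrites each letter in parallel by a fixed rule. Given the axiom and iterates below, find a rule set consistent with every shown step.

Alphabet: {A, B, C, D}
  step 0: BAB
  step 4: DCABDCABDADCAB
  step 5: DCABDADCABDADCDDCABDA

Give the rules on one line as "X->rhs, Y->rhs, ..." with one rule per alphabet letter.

  step 4 ⇒ step 5: DCABDCABDADCAB ⇒ DC·AB·D·A·DC·AB·D·A·DC·D·DC·AB·D·A
    A ↦ D
    B ↦ A
    C ↦ AB
    D ↦ DC

A->D, B->A, C->AB, D->DC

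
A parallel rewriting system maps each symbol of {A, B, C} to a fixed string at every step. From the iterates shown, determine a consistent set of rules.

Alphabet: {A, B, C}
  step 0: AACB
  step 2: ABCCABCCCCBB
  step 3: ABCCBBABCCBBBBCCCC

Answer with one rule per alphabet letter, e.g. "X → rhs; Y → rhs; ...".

A->AB, B->CC, C->B

  step 2 ⇒ step 3: ABCCABCCCCBB ⇒ AB·CC·B·B·AB·CC·B·B·B·B·CC·CC
    A ↦ AB
    B ↦ CC
    C ↦ B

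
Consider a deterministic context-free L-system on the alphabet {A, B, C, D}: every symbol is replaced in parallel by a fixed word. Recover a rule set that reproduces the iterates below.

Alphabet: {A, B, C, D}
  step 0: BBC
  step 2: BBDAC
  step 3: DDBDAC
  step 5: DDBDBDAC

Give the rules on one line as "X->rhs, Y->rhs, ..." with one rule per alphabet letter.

  step 2 ⇒ step 3: BBDAC ⇒ D·D·B·D·AC
    A ↦ D
    B ↦ D
    C ↦ AC
    D ↦ B

A->D, B->D, C->AC, D->B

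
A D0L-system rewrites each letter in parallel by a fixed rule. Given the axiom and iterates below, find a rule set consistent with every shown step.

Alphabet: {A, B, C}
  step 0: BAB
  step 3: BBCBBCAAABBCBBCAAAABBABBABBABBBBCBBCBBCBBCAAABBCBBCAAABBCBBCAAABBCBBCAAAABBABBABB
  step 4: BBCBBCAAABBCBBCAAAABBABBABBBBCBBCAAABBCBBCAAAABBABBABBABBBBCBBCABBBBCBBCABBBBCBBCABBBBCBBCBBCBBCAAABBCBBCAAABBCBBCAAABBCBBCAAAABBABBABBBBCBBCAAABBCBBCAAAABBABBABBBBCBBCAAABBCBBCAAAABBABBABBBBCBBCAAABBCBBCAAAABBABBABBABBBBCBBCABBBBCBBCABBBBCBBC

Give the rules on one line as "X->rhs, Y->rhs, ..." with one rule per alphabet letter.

A->ABB, B->BBC, C->AAA

  step 3 ⇒ step 4: BBCBBCAAABBCBBCAAAABBABBABBABBBBCBBCBBCBBCAAABBCBBCAAABBCBBCAAABBCBBCAAAABBABBABB ⇒ BBC·BBC·AAA·BBC·BBC·AAA·ABB·ABB·ABB·BBC·BBC·AAA·BBC·BBC·AAA·ABB·ABB·ABB·ABB·BBC·BBC·ABB·BBC·BBC·ABB·BBC·BBC·ABB·BBC·BBC·BBC·BBC·AAA·BBC·BBC·AAA·BBC·BBC·AAA·BBC·BBC·AAA·ABB·ABB·ABB·BBC·BBC·AAA·BBC·BBC·AAA·ABB·ABB·ABB·BBC·BBC·AAA·BBC·BBC·AAA·ABB·ABB·ABB·BBC·BBC·AAA·BBC·BBC·AAA·ABB·ABB·ABB·ABB·BBC·BBC·ABB·BBC·BBC·ABB·BBC·BBC
    A ↦ ABB
    B ↦ BBC
    C ↦ AAA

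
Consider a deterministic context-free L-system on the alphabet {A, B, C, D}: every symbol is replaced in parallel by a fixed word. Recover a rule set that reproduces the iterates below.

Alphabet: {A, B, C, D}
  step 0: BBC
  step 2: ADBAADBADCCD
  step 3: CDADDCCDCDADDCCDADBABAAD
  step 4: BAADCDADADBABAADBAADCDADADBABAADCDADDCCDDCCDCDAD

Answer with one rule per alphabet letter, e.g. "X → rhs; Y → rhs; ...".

  step 3 ⇒ step 4: CDADDCCDCDADDCCDADBABAAD ⇒ BA·AD·CD·AD·AD·BA·BA·AD·BA·AD·CD·AD·AD·BA·BA·AD·CD·AD·DC·CD·DC·CD·CD·AD
    A ↦ CD
    B ↦ DC
    C ↦ BA
    D ↦ AD

A->CD, B->DC, C->BA, D->AD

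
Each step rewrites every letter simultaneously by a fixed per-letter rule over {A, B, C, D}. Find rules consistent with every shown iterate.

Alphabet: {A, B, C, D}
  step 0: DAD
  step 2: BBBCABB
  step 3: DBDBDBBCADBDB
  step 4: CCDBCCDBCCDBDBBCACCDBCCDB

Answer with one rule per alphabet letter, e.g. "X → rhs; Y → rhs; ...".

A->CA, B->DB, C->B, D->CC

  step 3 ⇒ step 4: DBDBDBBCADBDB ⇒ CC·DB·CC·DB·CC·DB·DB·B·CA·CC·DB·CC·DB
    A ↦ CA
    B ↦ DB
    C ↦ B
    D ↦ CC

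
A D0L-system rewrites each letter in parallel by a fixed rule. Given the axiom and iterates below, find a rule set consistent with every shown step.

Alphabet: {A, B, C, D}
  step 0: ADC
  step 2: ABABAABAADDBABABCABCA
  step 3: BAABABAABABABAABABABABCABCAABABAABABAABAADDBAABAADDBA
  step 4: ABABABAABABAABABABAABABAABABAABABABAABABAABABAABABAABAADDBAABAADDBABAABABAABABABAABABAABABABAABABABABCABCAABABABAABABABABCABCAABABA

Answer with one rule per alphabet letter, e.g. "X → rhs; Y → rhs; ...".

  step 3 ⇒ step 4: BAABABAABABABAABABABABCABCAABABAABABAABAADDBAABAADDBA ⇒ ABA·BA·BA·ABA·BA·ABA·BA·BA·ABA·BA·ABA·BA·ABA·BA·BA·ABA·BA·ABA·BA·ABA·BA·ABA·ADD·BA·ABA·ADD·BA·BA·ABA·BA·ABA·BA·BA·ABA·BA·ABA·BA·BA·ABA·BA·BA·BCA·BCA·ABA·BA·BA·ABA·BA·BA·BCA·BCA·ABA·BA
    A ↦ BA
    B ↦ ABA
    C ↦ ADD
    D ↦ BCA

A->BA, B->ABA, C->ADD, D->BCA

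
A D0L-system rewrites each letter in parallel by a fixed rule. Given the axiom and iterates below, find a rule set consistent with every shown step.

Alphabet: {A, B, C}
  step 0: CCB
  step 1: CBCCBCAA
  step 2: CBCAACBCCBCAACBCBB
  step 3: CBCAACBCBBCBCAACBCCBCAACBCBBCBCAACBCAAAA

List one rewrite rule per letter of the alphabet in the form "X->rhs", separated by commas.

  step 2 ⇒ step 3: CBCAACBCCBCAACBCBB ⇒ CBC·AA·CBC·B·B·CBC·AA·CBC·CBC·AA·CBC·B·B·CBC·AA·CBC·AA·AA
    A ↦ B
    B ↦ AA
    C ↦ CBC

A->B, B->AA, C->CBC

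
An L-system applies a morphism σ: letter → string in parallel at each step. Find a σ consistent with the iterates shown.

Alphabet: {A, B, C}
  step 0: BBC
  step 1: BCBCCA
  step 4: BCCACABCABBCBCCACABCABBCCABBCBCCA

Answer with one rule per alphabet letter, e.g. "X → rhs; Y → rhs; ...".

  step 0 ⇒ step 1: BBC ⇒ BC·BC·CA
    B ↦ BC
    C ↦ CA
    A ↦ B  (constrained at step 1)

A->B, B->BC, C->CA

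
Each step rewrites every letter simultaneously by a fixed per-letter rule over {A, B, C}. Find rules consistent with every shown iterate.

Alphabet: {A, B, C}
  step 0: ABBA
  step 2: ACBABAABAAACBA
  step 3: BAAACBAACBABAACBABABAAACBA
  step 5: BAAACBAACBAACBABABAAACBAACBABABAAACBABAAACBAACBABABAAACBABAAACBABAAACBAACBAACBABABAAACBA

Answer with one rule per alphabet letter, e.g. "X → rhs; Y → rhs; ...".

A->BA, B->AC, C->A

  step 2 ⇒ step 3: ACBABAABAAACBA ⇒ BA·A·AC·BA·AC·BA·BA·AC·BA·BA·BA·A·AC·BA
    A ↦ BA
    B ↦ AC
    C ↦ A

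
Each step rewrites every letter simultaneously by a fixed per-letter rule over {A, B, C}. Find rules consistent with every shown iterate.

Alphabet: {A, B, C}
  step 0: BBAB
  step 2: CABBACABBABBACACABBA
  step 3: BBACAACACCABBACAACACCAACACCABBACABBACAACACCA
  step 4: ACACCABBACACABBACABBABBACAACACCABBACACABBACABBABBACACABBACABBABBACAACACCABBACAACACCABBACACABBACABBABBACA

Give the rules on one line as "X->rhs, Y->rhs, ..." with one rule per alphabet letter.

  step 3 ⇒ step 4: BBACAACACCABBACAACACCAACACCABBACABBACAACACCA ⇒ AC·AC·CA·BBA·CA·CA·BBA·CA·BBA·BBA·CA·AC·AC·CA·BBA·CA·CA·BBA·CA·BBA·BBA·CA·CA·BBA·CA·BBA·BBA·CA·AC·AC·CA·BBA·CA·AC·AC·CA·BBA·CA·CA·BBA·CA·BBA·BBA·CA
    A ↦ CA
    B ↦ AC
    C ↦ BBA

A->CA, B->AC, C->BBA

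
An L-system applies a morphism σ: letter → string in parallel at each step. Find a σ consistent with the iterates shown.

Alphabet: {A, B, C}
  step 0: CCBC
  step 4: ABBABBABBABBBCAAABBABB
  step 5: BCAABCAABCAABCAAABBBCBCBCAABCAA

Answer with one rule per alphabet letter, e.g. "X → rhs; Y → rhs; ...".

  step 4 ⇒ step 5: ABBABBABBABBBCAAABBABB ⇒ BC·A·A·BC·A·A·BC·A·A·BC·A·A·A·BB·BC·BC·BC·A·A·BC·A·A
    A ↦ BC
    B ↦ A
    C ↦ BB

A->BC, B->A, C->BB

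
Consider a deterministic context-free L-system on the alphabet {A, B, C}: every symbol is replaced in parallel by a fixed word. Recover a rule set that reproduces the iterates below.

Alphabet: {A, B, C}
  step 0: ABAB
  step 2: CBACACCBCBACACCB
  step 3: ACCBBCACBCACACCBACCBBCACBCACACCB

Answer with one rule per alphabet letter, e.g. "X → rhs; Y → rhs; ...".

  step 2 ⇒ step 3: CBACACCBCBACACCB ⇒ AC·CB·BC·AC·BC·AC·AC·CB·AC·CB·BC·AC·BC·AC·AC·CB
    A ↦ BC
    B ↦ CB
    C ↦ AC

A->BC, B->CB, C->AC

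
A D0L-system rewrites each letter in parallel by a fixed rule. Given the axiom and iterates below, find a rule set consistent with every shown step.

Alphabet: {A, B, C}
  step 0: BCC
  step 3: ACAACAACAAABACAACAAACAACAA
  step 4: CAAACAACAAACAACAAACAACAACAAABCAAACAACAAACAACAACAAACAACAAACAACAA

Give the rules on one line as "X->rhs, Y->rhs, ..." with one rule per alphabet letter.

A->CAA, B->AB, C->A

  step 3 ⇒ step 4: ACAACAACAAABACAACAAACAACAA ⇒ CAA·A·CAA·CAA·A·CAA·CAA·A·CAA·CAA·CAA·AB·CAA·A·CAA·CAA·A·CAA·CAA·CAA·A·CAA·CAA·A·CAA·CAA
    A ↦ CAA
    B ↦ AB
    C ↦ A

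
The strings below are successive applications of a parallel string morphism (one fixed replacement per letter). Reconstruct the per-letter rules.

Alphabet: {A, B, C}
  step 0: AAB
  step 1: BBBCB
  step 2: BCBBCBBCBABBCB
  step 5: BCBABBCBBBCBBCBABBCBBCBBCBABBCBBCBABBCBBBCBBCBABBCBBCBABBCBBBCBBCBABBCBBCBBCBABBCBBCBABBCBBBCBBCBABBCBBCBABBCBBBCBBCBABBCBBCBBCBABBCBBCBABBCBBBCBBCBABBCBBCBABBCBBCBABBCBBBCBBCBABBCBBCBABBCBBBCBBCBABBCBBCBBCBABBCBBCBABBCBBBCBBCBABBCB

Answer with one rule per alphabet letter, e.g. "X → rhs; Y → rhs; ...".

  step 1 ⇒ step 2: BBBCB ⇒ BCB·BCB·BCB·AB·BCB
    B ↦ BCB
    C ↦ AB
  step 0 ⇒ step 1: AAB ⇒ B·B·BCB
    A ↦ B

A->B, B->BCB, C->AB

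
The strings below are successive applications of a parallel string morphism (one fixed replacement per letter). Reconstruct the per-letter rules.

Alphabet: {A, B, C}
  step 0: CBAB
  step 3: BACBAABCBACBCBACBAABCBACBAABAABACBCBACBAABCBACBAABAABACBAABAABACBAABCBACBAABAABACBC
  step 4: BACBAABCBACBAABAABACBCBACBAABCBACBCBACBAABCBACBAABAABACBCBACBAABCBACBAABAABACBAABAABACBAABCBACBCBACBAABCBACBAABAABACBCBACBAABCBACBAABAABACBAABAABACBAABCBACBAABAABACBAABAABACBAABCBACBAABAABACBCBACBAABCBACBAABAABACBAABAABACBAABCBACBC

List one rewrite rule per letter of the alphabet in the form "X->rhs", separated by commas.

A->BAA, B->BAC, C->BC

  step 3 ⇒ step 4: BACBAABCBACBCBACBAABCBACBAABAABACBCBACBAABCBACBAABAABACBAABAABACBAABCBACBAABAABACBC ⇒ BAC·BAA·BC·BAC·BAA·BAA·BAC·BC·BAC·BAA·BC·BAC·BC·BAC·BAA·BC·BAC·BAA·BAA·BAC·BC·BAC·BAA·BC·BAC·BAA·BAA·BAC·BAA·BAA·BAC·BAA·BC·BAC·BC·BAC·BAA·BC·BAC·BAA·BAA·BAC·BC·BAC·BAA·BC·BAC·BAA·BAA·BAC·BAA·BAA·BAC·BAA·BC·BAC·BAA·BAA·BAC·BAA·BAA·BAC·BAA·BC·BAC·BAA·BAA·BAC·BC·BAC·BAA·BC·BAC·BAA·BAA·BAC·BAA·BAA·BAC·BAA·BC·BAC·BC
    A ↦ BAA
    B ↦ BAC
    C ↦ BC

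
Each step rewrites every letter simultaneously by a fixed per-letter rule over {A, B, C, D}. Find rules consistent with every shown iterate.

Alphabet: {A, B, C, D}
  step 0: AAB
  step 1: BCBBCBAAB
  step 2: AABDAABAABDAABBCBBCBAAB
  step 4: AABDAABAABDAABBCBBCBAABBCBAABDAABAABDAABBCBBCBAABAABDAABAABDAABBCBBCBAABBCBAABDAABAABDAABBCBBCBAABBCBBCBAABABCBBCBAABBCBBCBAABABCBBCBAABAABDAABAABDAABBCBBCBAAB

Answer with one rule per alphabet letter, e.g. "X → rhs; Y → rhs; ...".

  step 1 ⇒ step 2: BCBBCBAAB ⇒ AAB·D·AAB·AAB·D·AAB·BCB·BCB·AAB
    A ↦ BCB
    B ↦ AAB
    C ↦ D
    D ↦ A  (constrained at step 2)

A->BCB, B->AAB, C->D, D->A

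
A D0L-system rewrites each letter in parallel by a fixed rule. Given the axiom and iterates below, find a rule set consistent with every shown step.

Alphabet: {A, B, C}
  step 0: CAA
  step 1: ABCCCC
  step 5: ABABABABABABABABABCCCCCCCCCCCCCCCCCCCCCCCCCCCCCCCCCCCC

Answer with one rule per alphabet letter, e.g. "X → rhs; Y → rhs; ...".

  step 0 ⇒ step 1: CAA ⇒ AB·CC·CC
    A ↦ CC
    C ↦ AB
    B ↦ C  (constrained at step 1)

A->CC, B->C, C->AB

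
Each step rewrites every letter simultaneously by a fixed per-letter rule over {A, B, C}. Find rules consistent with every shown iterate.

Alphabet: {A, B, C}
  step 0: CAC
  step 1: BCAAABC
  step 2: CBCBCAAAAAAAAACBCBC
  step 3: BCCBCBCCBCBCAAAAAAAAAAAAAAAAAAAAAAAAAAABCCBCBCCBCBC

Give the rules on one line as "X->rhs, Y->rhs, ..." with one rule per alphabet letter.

A->AAA, B->CBC, C->BC

  step 2 ⇒ step 3: CBCBCAAAAAAAAACBCBC ⇒ BC·CBC·BC·CBC·BC·AAA·AAA·AAA·AAA·AAA·AAA·AAA·AAA·AAA·BC·CBC·BC·CBC·BC
    A ↦ AAA
    B ↦ CBC
    C ↦ BC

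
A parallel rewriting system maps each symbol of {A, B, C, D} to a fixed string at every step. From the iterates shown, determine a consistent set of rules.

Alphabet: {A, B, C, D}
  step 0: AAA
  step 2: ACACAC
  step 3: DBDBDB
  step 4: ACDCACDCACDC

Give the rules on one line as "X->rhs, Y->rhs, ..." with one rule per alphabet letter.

  step 3 ⇒ step 4: DBDBDB ⇒ AC·DC·AC·DC·AC·DC
    B ↦ DC
    D ↦ AC
  step 2 ⇒ step 3: ACACAC ⇒ D·B·D·B·D·B
    A ↦ D
  step 2 ⇒ step 3: ACACAC ⇒ D·B·D·B·D·B
    C ↦ B

A->D, B->DC, C->B, D->AC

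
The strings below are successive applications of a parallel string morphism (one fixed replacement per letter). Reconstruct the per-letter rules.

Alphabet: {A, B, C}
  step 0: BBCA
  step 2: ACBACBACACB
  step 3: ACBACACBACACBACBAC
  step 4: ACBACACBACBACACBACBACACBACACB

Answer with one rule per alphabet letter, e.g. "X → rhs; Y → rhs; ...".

  step 3 ⇒ step 4: ACBACACBACACBACBAC ⇒ AC·B·AC·AC·B·AC·B·AC·AC·B·AC·B·AC·AC·B·AC·AC·B
    A ↦ AC
    B ↦ AC
    C ↦ B

A->AC, B->AC, C->B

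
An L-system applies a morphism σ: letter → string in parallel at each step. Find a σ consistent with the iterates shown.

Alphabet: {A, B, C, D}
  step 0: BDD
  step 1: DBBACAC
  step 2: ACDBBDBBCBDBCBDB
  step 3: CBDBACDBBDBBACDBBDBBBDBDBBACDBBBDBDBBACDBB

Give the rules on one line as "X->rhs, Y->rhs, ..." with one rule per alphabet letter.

A->C, B->DBB, C->BDB, D->AC

  step 2 ⇒ step 3: ACDBBDBBCBDBCBDB ⇒ C·BDB·AC·DBB·DBB·AC·DBB·DBB·BDB·DBB·AC·DBB·BDB·DBB·AC·DBB
    A ↦ C
    B ↦ DBB
    C ↦ BDB
    D ↦ AC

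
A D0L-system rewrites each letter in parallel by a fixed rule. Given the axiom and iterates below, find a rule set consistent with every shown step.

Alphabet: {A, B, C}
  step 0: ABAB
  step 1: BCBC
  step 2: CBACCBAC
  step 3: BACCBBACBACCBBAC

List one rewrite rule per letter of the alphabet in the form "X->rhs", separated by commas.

A->B, B->C, C->BAC

  step 2 ⇒ step 3: CBACCBAC ⇒ BAC·C·B·BAC·BAC·C·B·BAC
    A ↦ B
    B ↦ C
    C ↦ BAC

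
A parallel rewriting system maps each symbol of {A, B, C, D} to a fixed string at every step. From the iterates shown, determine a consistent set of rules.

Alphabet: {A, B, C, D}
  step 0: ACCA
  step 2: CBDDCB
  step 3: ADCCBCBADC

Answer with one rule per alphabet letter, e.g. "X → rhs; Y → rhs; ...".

A->D, B->DC, C->A, D->CB

  step 2 ⇒ step 3: CBDDCB ⇒ A·DC·CB·CB·A·DC
    B ↦ DC
    C ↦ A
    D ↦ CB
    A ↦ D  (constrained at step 0)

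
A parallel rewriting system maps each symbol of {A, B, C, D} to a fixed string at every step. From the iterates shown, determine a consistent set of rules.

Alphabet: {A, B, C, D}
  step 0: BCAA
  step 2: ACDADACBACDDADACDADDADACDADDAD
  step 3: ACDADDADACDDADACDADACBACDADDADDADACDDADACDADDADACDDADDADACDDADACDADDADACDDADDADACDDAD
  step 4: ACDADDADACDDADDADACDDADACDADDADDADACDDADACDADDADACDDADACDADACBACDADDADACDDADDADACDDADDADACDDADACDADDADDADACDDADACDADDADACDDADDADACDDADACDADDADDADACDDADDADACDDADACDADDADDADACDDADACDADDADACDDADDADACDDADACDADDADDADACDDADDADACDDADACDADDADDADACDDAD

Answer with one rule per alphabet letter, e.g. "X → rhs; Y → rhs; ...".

  step 3 ⇒ step 4: ACDADDADACDDADACDADACBACDADDADDADACDDADACDADDADACDDADDADACDDADACDADDADACDDADDADACDDAD ⇒ ACD·AD·DAD·ACD·DAD·DAD·ACD·DAD·ACD·AD·DAD·DAD·ACD·DAD·ACD·AD·DAD·ACD·DAD·ACD·AD·ACB·ACD·AD·DAD·ACD·DAD·DAD·ACD·DAD·DAD·ACD·DAD·ACD·AD·DAD·DAD·ACD·DAD·ACD·AD·DAD·ACD·DAD·DAD·ACD·DAD·ACD·AD·DAD·DAD·ACD·DAD·DAD·ACD·DAD·ACD·AD·DAD·DAD·ACD·DAD·ACD·AD·DAD·ACD·DAD·DAD·ACD·DAD·ACD·AD·DAD·DAD·ACD·DAD·DAD·ACD·DAD·ACD·AD·DAD·DAD·ACD·DAD
    A ↦ ACD
    B ↦ ACB
    C ↦ AD
    D ↦ DAD

A->ACD, B->ACB, C->AD, D->DAD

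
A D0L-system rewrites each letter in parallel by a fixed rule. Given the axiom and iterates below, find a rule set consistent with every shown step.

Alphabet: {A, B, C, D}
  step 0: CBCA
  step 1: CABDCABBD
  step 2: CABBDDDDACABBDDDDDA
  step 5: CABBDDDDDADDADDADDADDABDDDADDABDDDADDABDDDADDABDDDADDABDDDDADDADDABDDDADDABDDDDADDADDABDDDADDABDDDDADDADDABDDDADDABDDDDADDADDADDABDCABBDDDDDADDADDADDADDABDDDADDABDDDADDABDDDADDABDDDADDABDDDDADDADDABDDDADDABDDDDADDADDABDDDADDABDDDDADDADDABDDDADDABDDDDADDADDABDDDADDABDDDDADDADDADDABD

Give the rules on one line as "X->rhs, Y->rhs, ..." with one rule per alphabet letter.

A->BD, B->D, C->CAB, D->DDA

  step 1 ⇒ step 2: CABDCABBD ⇒ CAB·BD·D·DDA·CAB·BD·D·D·DDA
    A ↦ BD
    B ↦ D
    C ↦ CAB
    D ↦ DDA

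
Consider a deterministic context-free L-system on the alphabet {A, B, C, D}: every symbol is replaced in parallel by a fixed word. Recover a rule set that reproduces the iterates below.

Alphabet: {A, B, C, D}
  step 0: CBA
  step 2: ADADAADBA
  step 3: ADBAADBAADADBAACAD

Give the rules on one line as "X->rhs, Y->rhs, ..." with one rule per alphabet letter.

A->AD, B->AC, C->A, D->BA

  step 2 ⇒ step 3: ADADAADBA ⇒ AD·BA·AD·BA·AD·AD·BA·AC·AD
    A ↦ AD
    B ↦ AC
    D ↦ BA
    C ↦ A  (constrained at step 0)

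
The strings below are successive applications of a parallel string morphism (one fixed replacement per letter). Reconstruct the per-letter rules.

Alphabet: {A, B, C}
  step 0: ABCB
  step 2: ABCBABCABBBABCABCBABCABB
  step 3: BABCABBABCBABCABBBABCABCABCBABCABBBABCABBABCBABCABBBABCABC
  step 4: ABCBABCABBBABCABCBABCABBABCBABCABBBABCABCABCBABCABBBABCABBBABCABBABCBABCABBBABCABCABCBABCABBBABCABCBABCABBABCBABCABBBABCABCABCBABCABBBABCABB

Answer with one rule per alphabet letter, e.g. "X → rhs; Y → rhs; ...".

A->B, B->ABC, C->ABB

  step 3 ⇒ step 4: BABCABBABCBABCABBBABCABCABCBABCABBBABCABBABCBABCABBBABCABC ⇒ ABC·B·ABC·ABB·B·ABC·ABC·B·ABC·ABB·ABC·B·ABC·ABB·B·ABC·ABC·ABC·B·ABC·ABB·B·ABC·ABB·B·ABC·ABB·ABC·B·ABC·ABB·B·ABC·ABC·ABC·B·ABC·ABB·B·ABC·ABC·B·ABC·ABB·ABC·B·ABC·ABB·B·ABC·ABC·ABC·B·ABC·ABB·B·ABC·ABB
    A ↦ B
    B ↦ ABC
    C ↦ ABB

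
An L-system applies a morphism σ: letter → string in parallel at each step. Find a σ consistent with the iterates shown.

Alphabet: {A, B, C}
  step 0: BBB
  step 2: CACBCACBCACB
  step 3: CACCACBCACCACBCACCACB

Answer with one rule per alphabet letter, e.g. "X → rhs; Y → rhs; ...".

A->C, B->CB, C->CA

  step 2 ⇒ step 3: CACBCACBCACB ⇒ CA·C·CA·CB·CA·C·CA·CB·CA·C·CA·CB
    A ↦ C
    B ↦ CB
    C ↦ CA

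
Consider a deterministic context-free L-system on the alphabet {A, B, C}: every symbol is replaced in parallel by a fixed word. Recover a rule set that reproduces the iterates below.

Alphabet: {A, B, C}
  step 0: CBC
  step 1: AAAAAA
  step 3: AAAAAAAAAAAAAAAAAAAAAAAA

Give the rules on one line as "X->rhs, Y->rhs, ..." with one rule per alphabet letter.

  step 0 ⇒ step 1: CBC ⇒ AA·AA·AA
    B ↦ AA
    C ↦ AA
    A ↦ CB  (constrained at step 1)

A->CB, B->AA, C->AA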